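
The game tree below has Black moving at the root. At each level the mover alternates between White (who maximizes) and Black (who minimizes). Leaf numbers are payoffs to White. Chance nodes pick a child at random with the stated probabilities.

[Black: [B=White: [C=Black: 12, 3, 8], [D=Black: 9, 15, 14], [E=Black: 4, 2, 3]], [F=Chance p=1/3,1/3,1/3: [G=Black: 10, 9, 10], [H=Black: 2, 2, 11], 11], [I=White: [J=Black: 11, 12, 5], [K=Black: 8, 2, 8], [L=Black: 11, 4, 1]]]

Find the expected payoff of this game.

5

C (Black): min(12, 3, 8) = 3
D (Black): min(9, 15, 14) = 9
E (Black): min(4, 2, 3) = 2
B (White): max(3, 9, 2) = 9
G (Black): min(10, 9, 10) = 9
H (Black): min(2, 2, 11) = 2
F (Chance): 1/3·9 + 1/3·2 + 1/3·11 = 7.33
J (Black): min(11, 12, 5) = 5
K (Black): min(8, 2, 8) = 2
L (Black): min(11, 4, 1) = 1
I (White): max(5, 2, 1) = 5
Root (Black): min(9, 7.33, 5) = 5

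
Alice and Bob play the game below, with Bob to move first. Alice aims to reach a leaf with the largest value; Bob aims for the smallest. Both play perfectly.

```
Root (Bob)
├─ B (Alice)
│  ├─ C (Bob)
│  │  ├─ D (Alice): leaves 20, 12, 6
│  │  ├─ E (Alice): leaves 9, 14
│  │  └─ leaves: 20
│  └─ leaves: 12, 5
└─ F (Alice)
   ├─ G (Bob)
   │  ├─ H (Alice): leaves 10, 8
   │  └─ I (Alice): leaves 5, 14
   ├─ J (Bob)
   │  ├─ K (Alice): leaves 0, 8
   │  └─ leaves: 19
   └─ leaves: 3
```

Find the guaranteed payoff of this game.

10

D (Alice): max(20, 12, 6) = 20
E (Alice): max(9, 14) = 14
C (Bob): min(20, 14, 20) = 14
B (Alice): max(14, 12, 5) = 14
H (Alice): max(10, 8) = 10
I (Alice): max(5, 14) = 14
G (Bob): min(10, 14) = 10
K (Alice): max(0, 8) = 8
J (Bob): min(8, 19) = 8
F (Alice): max(10, 8, 3) = 10
Root (Bob): min(14, 10) = 10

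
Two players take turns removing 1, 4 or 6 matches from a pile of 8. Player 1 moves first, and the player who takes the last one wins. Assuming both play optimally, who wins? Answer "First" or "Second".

Positions where the player to move wins (W) vs loses (L):
i:   0  1  2  3  4  5  6  7  8
     L  W  L  W  W  L  W  L  W
Position 8 is W, so the first player wins.

First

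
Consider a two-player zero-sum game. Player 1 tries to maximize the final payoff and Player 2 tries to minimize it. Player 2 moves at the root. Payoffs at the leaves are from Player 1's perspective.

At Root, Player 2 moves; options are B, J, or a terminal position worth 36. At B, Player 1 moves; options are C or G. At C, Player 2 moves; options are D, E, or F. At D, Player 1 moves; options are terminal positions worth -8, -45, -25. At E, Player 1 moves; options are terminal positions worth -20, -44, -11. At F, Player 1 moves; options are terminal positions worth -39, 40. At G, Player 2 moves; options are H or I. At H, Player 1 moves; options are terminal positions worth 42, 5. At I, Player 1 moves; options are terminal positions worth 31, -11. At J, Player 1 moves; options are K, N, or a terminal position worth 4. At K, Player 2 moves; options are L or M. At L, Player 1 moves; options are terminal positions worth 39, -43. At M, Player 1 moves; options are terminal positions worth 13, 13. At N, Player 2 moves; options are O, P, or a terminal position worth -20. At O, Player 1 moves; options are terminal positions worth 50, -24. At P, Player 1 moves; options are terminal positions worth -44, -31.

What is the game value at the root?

D (Player 1): max(-8, -45, -25) = -8
E (Player 1): max(-20, -44, -11) = -11
F (Player 1): max(-39, 40) = 40
C (Player 2): min(-8, -11, 40) = -11
H (Player 1): max(42, 5) = 42
I (Player 1): max(31, -11) = 31
G (Player 2): min(42, 31) = 31
B (Player 1): max(-11, 31) = 31
L (Player 1): max(39, -43) = 39
M (Player 1): max(13, 13) = 13
K (Player 2): min(39, 13) = 13
O (Player 1): max(50, -24) = 50
P (Player 1): max(-44, -31) = -31
N (Player 2): min(50, -31, -20) = -31
J (Player 1): max(13, -31, 4) = 13
Root (Player 2): min(31, 13, 36) = 13

13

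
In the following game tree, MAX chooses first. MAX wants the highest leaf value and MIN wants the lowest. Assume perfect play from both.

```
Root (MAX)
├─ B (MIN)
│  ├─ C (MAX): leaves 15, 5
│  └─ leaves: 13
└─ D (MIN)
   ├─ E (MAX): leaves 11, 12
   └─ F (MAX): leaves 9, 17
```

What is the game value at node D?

12

E: max(11, 12) = 12
F: max(9, 17) = 17
D: min(12, 17) = 12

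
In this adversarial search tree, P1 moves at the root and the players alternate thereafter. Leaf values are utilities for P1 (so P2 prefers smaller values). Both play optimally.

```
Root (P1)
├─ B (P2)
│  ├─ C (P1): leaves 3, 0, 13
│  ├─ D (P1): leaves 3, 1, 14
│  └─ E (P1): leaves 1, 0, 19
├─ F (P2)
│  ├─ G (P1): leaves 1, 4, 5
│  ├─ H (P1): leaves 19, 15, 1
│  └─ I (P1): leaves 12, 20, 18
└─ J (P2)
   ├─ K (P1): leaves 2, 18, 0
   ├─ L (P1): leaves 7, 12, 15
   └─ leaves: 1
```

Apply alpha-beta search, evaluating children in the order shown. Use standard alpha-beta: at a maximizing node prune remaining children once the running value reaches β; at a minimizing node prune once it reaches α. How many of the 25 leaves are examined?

19

C [α=-∞,β=+∞]: v=13
D [α=-∞,β=13]: v=14
E [α=-∞,β=13]: v=19
B [α=-∞,β=+∞]: v=13
G [α=13,β=+∞]: v=5
F [α=13,β=+∞]: v=5 after child 1 ≤ α → α-cutoff, skip 2
K [α=13,β=+∞]: v=18
L [α=13,β=18]: v=15
J [α=13,β=+∞]: v=1
Root [α=-∞,β=+∞]: v=13
Leaves evaluated: 19 of 25.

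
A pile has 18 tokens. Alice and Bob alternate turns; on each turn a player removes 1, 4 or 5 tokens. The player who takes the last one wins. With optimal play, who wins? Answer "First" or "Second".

Second

Positions where the player to move wins (W) vs loses (L):
i:   0  1  2  3  4  5  6  7  8  9 10 11 12 13 14 15 16 17 18
     L  W  L  W  W  W  W  W  L  W  L  W  W  W  W  W  L  W  L
Position 18 is L, so the second player wins.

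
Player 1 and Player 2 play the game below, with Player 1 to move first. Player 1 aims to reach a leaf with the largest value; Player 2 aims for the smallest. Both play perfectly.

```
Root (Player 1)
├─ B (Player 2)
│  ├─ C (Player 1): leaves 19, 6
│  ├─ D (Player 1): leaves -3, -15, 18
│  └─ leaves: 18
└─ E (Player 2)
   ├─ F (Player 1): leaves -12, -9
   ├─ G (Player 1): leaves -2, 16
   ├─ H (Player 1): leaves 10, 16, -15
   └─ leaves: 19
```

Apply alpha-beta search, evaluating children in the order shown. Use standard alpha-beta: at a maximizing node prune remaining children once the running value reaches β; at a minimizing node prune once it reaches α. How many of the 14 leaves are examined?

C [α=-∞,β=+∞]: v=19
D [α=-∞,β=19]: v=18
B [α=-∞,β=+∞]: v=18
F [α=18,β=+∞]: v=-9
E [α=18,β=+∞]: v=-9 after child 1 ≤ α → α-cutoff, skip 3
Root [α=-∞,β=+∞]: v=18
Leaves evaluated: 8 of 14.

8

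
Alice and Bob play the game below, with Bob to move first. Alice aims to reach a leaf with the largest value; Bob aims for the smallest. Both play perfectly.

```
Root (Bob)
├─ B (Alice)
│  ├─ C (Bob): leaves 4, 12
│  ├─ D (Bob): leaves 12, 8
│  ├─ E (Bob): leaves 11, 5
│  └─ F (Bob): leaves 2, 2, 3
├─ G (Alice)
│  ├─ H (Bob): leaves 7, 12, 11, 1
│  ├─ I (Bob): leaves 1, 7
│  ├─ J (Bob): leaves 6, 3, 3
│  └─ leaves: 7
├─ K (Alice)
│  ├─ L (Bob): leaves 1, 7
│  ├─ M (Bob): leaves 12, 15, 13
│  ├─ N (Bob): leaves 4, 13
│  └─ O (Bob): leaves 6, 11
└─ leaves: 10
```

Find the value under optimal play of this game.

7

C (Bob): min(4, 12) = 4
D (Bob): min(12, 8) = 8
E (Bob): min(11, 5) = 5
F (Bob): min(2, 2, 3) = 2
B (Alice): max(4, 8, 5, 2) = 8
H (Bob): min(7, 12, 11, 1) = 1
I (Bob): min(1, 7) = 1
J (Bob): min(6, 3, 3) = 3
G (Alice): max(1, 1, 3, 7) = 7
L (Bob): min(1, 7) = 1
M (Bob): min(12, 15, 13) = 12
N (Bob): min(4, 13) = 4
O (Bob): min(6, 11) = 6
K (Alice): max(1, 12, 4, 6) = 12
Root (Bob): min(8, 7, 12, 10) = 7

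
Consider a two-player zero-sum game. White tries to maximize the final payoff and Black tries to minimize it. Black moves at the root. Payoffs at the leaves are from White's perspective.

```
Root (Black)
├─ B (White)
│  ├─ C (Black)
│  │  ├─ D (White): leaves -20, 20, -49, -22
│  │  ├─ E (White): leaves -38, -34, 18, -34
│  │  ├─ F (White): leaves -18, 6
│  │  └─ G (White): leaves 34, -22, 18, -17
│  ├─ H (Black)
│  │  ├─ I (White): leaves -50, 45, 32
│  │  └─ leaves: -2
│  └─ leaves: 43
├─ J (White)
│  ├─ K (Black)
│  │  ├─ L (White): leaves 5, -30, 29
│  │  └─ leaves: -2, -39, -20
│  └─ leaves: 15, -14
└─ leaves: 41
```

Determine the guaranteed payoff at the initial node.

15

D (White): max(-20, 20, -49, -22) = 20
E (White): max(-38, -34, 18, -34) = 18
F (White): max(-18, 6) = 6
G (White): max(34, -22, 18, -17) = 34
C (Black): min(20, 18, 6, 34) = 6
I (White): max(-50, 45, 32) = 45
H (Black): min(45, -2) = -2
B (White): max(6, -2, 43) = 43
L (White): max(5, -30, 29) = 29
K (Black): min(29, -2, -39, -20) = -39
J (White): max(-39, 15, -14) = 15
Root (Black): min(43, 15, 41) = 15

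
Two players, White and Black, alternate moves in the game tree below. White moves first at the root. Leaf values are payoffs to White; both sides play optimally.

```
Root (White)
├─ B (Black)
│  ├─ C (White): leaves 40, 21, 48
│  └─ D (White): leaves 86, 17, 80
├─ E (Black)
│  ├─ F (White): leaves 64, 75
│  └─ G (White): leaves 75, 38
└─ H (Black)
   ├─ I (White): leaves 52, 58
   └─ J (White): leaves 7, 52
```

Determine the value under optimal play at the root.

C (White): max(40, 21, 48) = 48
D (White): max(86, 17, 80) = 86
B (Black): min(48, 86) = 48
F (White): max(64, 75) = 75
G (White): max(75, 38) = 75
E (Black): min(75, 75) = 75
I (White): max(52, 58) = 58
J (White): max(7, 52) = 52
H (Black): min(58, 52) = 52
Root (White): max(48, 75, 52) = 75

75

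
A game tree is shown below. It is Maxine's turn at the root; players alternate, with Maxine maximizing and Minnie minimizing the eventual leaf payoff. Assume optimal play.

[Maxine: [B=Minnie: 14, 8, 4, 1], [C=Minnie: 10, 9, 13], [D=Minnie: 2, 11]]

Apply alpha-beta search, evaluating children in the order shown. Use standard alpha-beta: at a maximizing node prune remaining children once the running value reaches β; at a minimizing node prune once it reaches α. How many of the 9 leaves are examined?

8

B [α=-∞,β=+∞]: v=1
C [α=1,β=+∞]: v=9
D [α=9,β=+∞]: v=2 after child 1 ≤ α → α-cutoff, skip 1
Root [α=-∞,β=+∞]: v=9
Leaves evaluated: 8 of 9.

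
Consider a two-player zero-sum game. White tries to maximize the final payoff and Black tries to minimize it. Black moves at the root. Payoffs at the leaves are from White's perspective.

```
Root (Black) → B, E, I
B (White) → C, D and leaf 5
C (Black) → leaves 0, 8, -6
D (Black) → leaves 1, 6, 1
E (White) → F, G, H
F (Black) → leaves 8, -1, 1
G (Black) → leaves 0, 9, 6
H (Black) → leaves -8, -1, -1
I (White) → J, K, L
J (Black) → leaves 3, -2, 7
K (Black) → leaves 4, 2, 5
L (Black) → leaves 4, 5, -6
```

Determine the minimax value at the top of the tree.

C (Black): min(0, 8, -6) = -6
D (Black): min(1, 6, 1) = 1
B (White): max(-6, 1, 5) = 5
F (Black): min(8, -1, 1) = -1
G (Black): min(0, 9, 6) = 0
H (Black): min(-8, -1, -1) = -8
E (White): max(-1, 0, -8) = 0
J (Black): min(3, -2, 7) = -2
K (Black): min(4, 2, 5) = 2
L (Black): min(4, 5, -6) = -6
I (White): max(-2, 2, -6) = 2
Root (Black): min(5, 0, 2) = 0

0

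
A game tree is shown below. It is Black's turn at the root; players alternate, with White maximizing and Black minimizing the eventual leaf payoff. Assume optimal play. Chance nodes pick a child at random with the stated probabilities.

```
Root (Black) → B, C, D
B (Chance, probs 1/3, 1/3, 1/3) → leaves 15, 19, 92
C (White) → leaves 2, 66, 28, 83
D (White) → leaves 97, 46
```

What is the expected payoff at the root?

42

B (Chance): 1/3·15 + 1/3·19 + 1/3·92 = 42
C (White): max(2, 66, 28, 83) = 83
D (White): max(97, 46) = 97
Root (Black): min(42, 83, 97) = 42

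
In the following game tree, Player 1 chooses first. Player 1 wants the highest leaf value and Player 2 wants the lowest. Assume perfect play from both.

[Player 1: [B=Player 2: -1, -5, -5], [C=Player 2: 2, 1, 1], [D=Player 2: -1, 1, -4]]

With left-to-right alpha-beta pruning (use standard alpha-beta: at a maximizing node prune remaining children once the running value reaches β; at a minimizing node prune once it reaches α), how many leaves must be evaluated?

B [α=-∞,β=+∞]: v=-5
C [α=-5,β=+∞]: v=1
D [α=1,β=+∞]: v=-1 after child 1 ≤ α → α-cutoff, skip 2
Root [α=-∞,β=+∞]: v=1
Leaves evaluated: 7 of 9.

7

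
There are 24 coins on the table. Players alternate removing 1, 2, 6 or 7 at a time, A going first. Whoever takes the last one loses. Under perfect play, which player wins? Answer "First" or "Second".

First

Positions where the player to move wins (W) vs loses (L):
i:   0  1  2  3  4  5  6  7  8  9 10 11 12 13 14 15 16 17 18 19 20 21 22 23 24
     W  L  W  W  L  W  W  W  W  L  W  W  L  W  W  W  W  L  W  W  L  W  W  W  W
Position 24 is W, so the first player wins.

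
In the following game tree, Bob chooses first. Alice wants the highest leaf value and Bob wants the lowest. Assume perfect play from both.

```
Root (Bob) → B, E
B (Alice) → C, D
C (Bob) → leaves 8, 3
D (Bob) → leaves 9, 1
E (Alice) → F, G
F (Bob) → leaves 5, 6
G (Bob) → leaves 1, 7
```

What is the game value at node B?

3

C: min(8, 3) = 3
D: min(9, 1) = 1
B: max(3, 1) = 3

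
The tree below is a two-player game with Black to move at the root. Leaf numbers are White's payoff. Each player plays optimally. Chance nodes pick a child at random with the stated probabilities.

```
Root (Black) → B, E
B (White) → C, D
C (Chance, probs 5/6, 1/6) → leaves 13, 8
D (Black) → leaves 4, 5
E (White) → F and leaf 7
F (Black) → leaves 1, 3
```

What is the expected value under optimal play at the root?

C (Chance): 5/6·13 + 1/6·8 = 12.17
D (Black): min(4, 5) = 4
B (White): max(12.17, 4) = 12.17
F (Black): min(1, 3) = 1
E (White): max(1, 7) = 7
Root (Black): min(12.17, 7) = 7

7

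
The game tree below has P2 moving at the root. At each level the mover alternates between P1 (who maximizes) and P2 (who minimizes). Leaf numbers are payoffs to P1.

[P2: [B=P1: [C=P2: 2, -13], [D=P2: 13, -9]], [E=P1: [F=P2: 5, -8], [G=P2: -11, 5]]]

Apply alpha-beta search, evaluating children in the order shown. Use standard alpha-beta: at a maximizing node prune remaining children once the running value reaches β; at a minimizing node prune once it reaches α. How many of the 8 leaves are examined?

6

C [α=-∞,β=+∞]: v=-13
D [α=-13,β=+∞]: v=-9
B [α=-∞,β=+∞]: v=-9
F [α=-∞,β=-9]: v=-8
E [α=-∞,β=-9]: v=-8 after child 1 ≥ β → β-cutoff, skip 1
Root [α=-∞,β=+∞]: v=-9
Leaves evaluated: 6 of 8.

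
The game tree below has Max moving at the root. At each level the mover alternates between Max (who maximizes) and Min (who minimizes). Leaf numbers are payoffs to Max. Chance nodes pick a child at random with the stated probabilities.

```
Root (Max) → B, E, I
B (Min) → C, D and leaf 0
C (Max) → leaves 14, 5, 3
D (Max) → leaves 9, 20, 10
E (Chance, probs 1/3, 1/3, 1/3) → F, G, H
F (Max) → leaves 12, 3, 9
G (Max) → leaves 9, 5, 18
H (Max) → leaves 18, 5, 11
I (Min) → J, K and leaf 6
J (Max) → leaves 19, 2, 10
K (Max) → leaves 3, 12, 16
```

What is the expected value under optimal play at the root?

16

C (Max): max(14, 5, 3) = 14
D (Max): max(9, 20, 10) = 20
B (Min): min(14, 20, 0) = 0
F (Max): max(12, 3, 9) = 12
G (Max): max(9, 5, 18) = 18
H (Max): max(18, 5, 11) = 18
E (Chance): 1/3·12 + 1/3·18 + 1/3·18 = 16
J (Max): max(19, 2, 10) = 19
K (Max): max(3, 12, 16) = 16
I (Min): min(19, 16, 6) = 6
Root (Max): max(0, 16, 6) = 16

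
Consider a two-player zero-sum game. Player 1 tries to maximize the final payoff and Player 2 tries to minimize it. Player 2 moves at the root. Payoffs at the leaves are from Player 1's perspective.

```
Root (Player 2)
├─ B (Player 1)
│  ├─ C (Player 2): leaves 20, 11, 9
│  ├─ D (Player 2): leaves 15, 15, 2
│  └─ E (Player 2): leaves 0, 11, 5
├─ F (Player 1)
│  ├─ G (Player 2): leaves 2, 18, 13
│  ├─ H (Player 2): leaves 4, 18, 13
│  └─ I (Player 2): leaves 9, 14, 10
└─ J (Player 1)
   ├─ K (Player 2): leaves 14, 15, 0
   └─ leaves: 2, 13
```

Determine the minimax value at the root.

C (Player 2): min(20, 11, 9) = 9
D (Player 2): min(15, 15, 2) = 2
E (Player 2): min(0, 11, 5) = 0
B (Player 1): max(9, 2, 0) = 9
G (Player 2): min(2, 18, 13) = 2
H (Player 2): min(4, 18, 13) = 4
I (Player 2): min(9, 14, 10) = 9
F (Player 1): max(2, 4, 9) = 9
K (Player 2): min(14, 15, 0) = 0
J (Player 1): max(0, 2, 13) = 13
Root (Player 2): min(9, 9, 13) = 9

9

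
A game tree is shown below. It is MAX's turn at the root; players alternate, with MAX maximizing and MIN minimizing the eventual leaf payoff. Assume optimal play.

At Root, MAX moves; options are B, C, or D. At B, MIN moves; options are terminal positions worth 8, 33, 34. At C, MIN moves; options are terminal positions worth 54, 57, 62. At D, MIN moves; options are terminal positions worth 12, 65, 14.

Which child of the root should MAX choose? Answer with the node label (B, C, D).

C

B (MIN): min(8, 33, 34) = 8
C (MIN): min(54, 57, 62) = 54
D (MIN): min(12, 65, 14) = 12
Root (MAX): max(8, 54, 12) = 54
MAX picks the child with the highest value: C (value 54).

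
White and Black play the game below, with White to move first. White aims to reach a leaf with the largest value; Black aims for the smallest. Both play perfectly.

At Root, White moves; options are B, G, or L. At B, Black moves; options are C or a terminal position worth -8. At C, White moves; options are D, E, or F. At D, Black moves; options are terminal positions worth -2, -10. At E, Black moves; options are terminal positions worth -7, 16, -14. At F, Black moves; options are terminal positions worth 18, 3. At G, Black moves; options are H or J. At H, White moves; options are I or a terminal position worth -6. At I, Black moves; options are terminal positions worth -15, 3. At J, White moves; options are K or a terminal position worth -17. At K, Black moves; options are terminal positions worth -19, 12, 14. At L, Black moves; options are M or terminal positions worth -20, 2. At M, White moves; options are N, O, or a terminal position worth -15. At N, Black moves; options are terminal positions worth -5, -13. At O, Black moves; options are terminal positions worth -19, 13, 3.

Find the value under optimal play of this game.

-8

D (Black): min(-2, -10) = -10
E (Black): min(-7, 16, -14) = -14
F (Black): min(18, 3) = 3
C (White): max(-10, -14, 3) = 3
B (Black): min(3, -8) = -8
I (Black): min(-15, 3) = -15
H (White): max(-15, -6) = -6
K (Black): min(-19, 12, 14) = -19
J (White): max(-19, -17) = -17
G (Black): min(-6, -17) = -17
N (Black): min(-5, -13) = -13
O (Black): min(-19, 13, 3) = -19
M (White): max(-13, -19, -15) = -13
L (Black): min(-13, -20, 2) = -20
Root (White): max(-8, -17, -20) = -8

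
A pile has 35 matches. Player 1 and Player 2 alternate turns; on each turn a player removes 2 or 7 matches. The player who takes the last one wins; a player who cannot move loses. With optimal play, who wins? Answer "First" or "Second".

W/L table (W = player to move can force a win):
i:   0  1  2  3  4  5  6  7  8  9 10 11 12 13 14 15 16 17 18 19 20 21 22 23 24 25 26 27 28 29 30 31 32 33 34 35
     L  L  W  W  L  L  W  W  W  L  L  W  W  L  L  W  W  W  L  L  W  W  L  L  W  W  W  L  L  W  W  L  L  W  W  W
Position 35 is W, so the first player wins.

First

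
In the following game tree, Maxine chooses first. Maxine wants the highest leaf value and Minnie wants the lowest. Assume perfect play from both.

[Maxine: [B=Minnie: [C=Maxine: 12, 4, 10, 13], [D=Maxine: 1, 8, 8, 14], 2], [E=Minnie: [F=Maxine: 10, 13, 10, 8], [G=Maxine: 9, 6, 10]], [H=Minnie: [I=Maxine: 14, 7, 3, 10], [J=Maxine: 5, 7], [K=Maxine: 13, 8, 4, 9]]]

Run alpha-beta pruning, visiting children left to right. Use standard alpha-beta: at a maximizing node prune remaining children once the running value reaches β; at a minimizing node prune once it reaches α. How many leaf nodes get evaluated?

C [α=-∞,β=+∞]: v=13
D [α=-∞,β=13]: v=14
B [α=-∞,β=+∞]: v=2
F [α=2,β=+∞]: v=13
G [α=2,β=13]: v=10
E [α=2,β=+∞]: v=10
I [α=10,β=+∞]: v=14
J [α=10,β=14]: v=7
H [α=10,β=+∞]: v=7 after child 2 ≤ α → α-cutoff, skip 1
Root [α=-∞,β=+∞]: v=10
Leaves evaluated: 22 of 26.

22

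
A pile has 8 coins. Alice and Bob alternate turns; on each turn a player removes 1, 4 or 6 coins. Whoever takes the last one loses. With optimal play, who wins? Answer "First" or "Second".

Compute winning (W) and losing (L) positions by backward induction:
i:   0  1  2  3  4  5  6  7  8
     W  L  W  L  W  W  L  W  L
Position 8 is L, so the second player wins.

Second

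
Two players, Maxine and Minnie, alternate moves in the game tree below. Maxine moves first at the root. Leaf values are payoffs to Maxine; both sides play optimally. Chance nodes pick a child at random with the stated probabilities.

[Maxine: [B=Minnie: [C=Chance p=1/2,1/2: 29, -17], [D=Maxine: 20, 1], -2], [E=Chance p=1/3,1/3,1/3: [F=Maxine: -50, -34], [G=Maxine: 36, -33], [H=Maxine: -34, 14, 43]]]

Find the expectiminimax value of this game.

C (Chance): 1/2·29 + 1/2·-17 = 6
D (Maxine): max(20, 1) = 20
B (Minnie): min(6, 20, -2) = -2
F (Maxine): max(-50, -34) = -34
G (Maxine): max(36, -33) = 36
H (Maxine): max(-34, 14, 43) = 43
E (Chance): 1/3·-34 + 1/3·36 + 1/3·43 = 15
Root (Maxine): max(-2, 15) = 15

15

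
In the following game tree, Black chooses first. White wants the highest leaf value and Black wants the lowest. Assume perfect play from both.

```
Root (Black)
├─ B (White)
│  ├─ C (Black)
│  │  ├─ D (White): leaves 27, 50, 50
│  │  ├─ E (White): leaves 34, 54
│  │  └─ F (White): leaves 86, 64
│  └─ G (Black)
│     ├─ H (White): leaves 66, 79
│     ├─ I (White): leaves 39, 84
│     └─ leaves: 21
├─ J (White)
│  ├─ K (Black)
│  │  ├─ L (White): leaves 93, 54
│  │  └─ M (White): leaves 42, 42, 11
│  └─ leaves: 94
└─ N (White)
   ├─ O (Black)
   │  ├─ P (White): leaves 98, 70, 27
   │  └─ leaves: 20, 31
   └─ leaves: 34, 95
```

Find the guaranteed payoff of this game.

D (White): max(27, 50, 50) = 50
E (White): max(34, 54) = 54
F (White): max(86, 64) = 86
C (Black): min(50, 54, 86) = 50
H (White): max(66, 79) = 79
I (White): max(39, 84) = 84
G (Black): min(79, 84, 21) = 21
B (White): max(50, 21) = 50
L (White): max(93, 54) = 93
M (White): max(42, 42, 11) = 42
K (Black): min(93, 42) = 42
J (White): max(42, 94) = 94
P (White): max(98, 70, 27) = 98
O (Black): min(98, 20, 31) = 20
N (White): max(20, 34, 95) = 95
Root (Black): min(50, 94, 95) = 50

50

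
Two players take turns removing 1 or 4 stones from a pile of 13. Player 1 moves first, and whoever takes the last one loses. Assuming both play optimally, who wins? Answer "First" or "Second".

Compute winning (W) and losing (L) positions by backward induction:
i:   0  1  2  3  4  5  6  7  8  9 10 11 12 13
     W  L  W  L  W  W  L  W  L  W  W  L  W  L
Position 13 is L, so the second player wins.

Second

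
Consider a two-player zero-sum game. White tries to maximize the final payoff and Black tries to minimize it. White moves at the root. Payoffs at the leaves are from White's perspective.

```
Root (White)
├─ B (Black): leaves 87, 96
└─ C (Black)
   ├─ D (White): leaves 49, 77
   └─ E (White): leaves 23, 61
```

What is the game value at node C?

D: max(49, 77) = 77
E: max(23, 61) = 61
C: min(77, 61) = 61

61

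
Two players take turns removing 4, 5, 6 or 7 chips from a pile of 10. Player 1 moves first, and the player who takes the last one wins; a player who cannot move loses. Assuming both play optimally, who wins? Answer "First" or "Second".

First

Compute winning (W) and losing (L) positions by backward induction:
i:   0  1  2  3  4  5  6  7  8  9 10
     L  L  L  L  W  W  W  W  W  W  W
Position 10 is W, so the first player wins.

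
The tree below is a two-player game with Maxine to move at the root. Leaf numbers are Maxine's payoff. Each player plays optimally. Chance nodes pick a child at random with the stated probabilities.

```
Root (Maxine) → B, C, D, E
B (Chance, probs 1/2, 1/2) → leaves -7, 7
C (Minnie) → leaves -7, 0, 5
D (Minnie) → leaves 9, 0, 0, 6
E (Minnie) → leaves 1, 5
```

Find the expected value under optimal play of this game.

B (Chance): 1/2·-7 + 1/2·7 = 0
C (Minnie): min(-7, 0, 5) = -7
D (Minnie): min(9, 0, 0, 6) = 0
E (Minnie): min(1, 5) = 1
Root (Maxine): max(0, -7, 0, 1) = 1

1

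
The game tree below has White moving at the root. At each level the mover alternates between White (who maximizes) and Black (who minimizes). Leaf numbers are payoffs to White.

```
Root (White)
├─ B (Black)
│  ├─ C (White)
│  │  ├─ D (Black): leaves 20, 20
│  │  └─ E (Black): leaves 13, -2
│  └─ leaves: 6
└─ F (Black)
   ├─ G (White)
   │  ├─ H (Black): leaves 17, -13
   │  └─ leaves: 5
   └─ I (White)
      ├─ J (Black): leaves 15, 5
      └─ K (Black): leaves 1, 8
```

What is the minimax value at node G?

H: min(17, -13) = -13
G: max(-13, 5) = 5

5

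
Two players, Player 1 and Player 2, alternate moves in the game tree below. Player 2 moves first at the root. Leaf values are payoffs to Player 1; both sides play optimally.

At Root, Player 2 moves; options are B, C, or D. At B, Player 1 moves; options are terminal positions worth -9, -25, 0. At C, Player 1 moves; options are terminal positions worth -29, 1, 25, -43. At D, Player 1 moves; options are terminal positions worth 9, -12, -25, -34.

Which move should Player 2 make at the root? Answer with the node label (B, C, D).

B (Player 1): max(-9, -25, 0) = 0
C (Player 1): max(-29, 1, 25, -43) = 25
D (Player 1): max(9, -12, -25, -34) = 9
Root (Player 2): min(0, 25, 9) = 0
Player 2 picks the child with the lowest value: B (value 0).

B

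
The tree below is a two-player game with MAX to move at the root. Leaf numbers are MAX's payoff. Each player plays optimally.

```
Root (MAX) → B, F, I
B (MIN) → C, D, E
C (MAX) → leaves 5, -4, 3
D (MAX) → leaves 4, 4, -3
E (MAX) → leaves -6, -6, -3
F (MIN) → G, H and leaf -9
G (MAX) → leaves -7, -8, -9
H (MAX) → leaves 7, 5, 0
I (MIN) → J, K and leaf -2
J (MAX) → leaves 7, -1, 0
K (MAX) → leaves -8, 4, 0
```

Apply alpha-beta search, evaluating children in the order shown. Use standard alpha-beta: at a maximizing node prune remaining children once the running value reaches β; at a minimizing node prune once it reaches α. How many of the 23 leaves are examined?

C [α=-∞,β=+∞]: v=5
D [α=-∞,β=5]: v=4
E [α=-∞,β=4]: v=-3
B [α=-∞,β=+∞]: v=-3
G [α=-3,β=+∞]: v=-7
F [α=-3,β=+∞]: v=-7 after child 1 ≤ α → α-cutoff, skip 2
J [α=-3,β=+∞]: v=7
K [α=-3,β=7]: v=4
I [α=-3,β=+∞]: v=-2
Root [α=-∞,β=+∞]: v=-2
Leaves evaluated: 19 of 23.

19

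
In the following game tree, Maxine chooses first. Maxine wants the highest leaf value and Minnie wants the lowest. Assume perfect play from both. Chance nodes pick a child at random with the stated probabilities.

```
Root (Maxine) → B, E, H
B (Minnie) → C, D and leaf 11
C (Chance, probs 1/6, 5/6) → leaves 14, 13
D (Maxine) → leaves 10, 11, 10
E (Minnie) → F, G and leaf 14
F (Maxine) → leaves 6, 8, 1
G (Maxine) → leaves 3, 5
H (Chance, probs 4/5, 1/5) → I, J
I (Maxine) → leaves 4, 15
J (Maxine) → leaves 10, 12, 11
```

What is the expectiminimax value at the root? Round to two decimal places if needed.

C (Chance): 1/6·14 + 5/6·13 = 13.17
D (Maxine): max(10, 11, 10) = 11
B (Minnie): min(13.17, 11, 11) = 11
F (Maxine): max(6, 8, 1) = 8
G (Maxine): max(3, 5) = 5
E (Minnie): min(8, 5, 14) = 5
I (Maxine): max(4, 15) = 15
J (Maxine): max(10, 12, 11) = 12
H (Chance): 4/5·15 + 1/5·12 = 14.4
Root (Maxine): max(11, 5, 14.4) = 14.4

14.4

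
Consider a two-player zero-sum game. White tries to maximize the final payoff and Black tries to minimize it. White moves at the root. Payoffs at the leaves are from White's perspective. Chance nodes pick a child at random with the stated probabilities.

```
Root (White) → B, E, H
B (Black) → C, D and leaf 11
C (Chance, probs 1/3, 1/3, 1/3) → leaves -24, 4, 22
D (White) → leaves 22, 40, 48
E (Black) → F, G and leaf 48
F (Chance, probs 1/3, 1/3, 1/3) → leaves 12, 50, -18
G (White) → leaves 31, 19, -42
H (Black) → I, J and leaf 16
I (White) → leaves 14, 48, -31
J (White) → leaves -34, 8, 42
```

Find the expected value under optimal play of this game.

16

C (Chance): 1/3·-24 + 1/3·4 + 1/3·22 = 0.67
D (White): max(22, 40, 48) = 48
B (Black): min(0.67, 48, 11) = 0.67
F (Chance): 1/3·12 + 1/3·50 + 1/3·-18 = 14.67
G (White): max(31, 19, -42) = 31
E (Black): min(14.67, 31, 48) = 14.67
I (White): max(14, 48, -31) = 48
J (White): max(-34, 8, 42) = 42
H (Black): min(48, 42, 16) = 16
Root (White): max(0.67, 14.67, 16) = 16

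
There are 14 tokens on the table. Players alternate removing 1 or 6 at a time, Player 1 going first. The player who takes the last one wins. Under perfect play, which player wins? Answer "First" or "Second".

i:   0  1  2  3  4  5  6  7  8  9 10 11 12 13 14
     L  W  L  W  L  W  W  L  W  L  W  L  W  W  L
Position 14 is L, so the second player wins.

Second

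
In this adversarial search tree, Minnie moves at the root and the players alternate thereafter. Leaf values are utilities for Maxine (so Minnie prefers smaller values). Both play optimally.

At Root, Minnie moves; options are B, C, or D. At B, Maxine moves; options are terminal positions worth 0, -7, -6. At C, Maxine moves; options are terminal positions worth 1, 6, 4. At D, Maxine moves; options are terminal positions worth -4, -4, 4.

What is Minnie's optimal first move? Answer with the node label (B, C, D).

B (Maxine): max(0, -7, -6) = 0
C (Maxine): max(1, 6, 4) = 6
D (Maxine): max(-4, -4, 4) = 4
Root (Minnie): min(0, 6, 4) = 0
Minnie picks the child with the lowest value: B (value 0).

B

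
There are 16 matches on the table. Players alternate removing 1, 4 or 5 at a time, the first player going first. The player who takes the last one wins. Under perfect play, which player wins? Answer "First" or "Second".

i:   0  1  2  3  4  5  6  7  8  9 10 11 12 13 14 15 16
     L  W  L  W  W  W  W  W  L  W  L  W  W  W  W  W  L
Position 16 is L, so the second player wins.

Second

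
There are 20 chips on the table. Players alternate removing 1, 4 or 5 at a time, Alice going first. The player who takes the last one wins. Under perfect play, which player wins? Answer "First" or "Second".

First

W/L table (W = player to move can force a win):
i:   0  1  2  3  4  5  6  7  8  9 10 11 12 13 14 15 16 17 18 19 20
     L  W  L  W  W  W  W  W  L  W  L  W  W  W  W  W  L  W  L  W  W
Position 20 is W, so the first player wins.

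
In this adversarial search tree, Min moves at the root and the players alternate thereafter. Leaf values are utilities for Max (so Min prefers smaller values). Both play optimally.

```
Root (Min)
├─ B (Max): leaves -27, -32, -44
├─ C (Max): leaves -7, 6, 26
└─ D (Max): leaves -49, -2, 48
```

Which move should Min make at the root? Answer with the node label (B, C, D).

B (Max): max(-27, -32, -44) = -27
C (Max): max(-7, 6, 26) = 26
D (Max): max(-49, -2, 48) = 48
Root (Min): min(-27, 26, 48) = -27
Min picks the child with the lowest value: B (value -27).

B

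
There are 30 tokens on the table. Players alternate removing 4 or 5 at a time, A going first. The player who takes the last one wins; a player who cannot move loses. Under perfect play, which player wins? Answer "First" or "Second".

Second

Positions where the player to move wins (W) vs loses (L):
i:   0  1  2  3  4  5  6  7  8  9 10 11 12 13 14 15 16 17 18 19 20 21 22 23 24 25 26 27 28 29 30
     L  L  L  L  W  W  W  W  W  L  L  L  L  W  W  W  W  W  L  L  L  L  W  W  W  W  W  L  L  L  L
Position 30 is L, so the second player wins.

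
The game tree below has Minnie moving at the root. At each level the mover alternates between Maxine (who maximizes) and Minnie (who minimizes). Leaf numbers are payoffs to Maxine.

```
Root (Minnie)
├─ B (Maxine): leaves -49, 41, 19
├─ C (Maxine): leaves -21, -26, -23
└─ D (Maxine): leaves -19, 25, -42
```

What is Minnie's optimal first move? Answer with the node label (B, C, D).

B (Maxine): max(-49, 41, 19) = 41
C (Maxine): max(-21, -26, -23) = -21
D (Maxine): max(-19, 25, -42) = 25
Root (Minnie): min(41, -21, 25) = -21
Minnie picks the child with the lowest value: C (value -21).

C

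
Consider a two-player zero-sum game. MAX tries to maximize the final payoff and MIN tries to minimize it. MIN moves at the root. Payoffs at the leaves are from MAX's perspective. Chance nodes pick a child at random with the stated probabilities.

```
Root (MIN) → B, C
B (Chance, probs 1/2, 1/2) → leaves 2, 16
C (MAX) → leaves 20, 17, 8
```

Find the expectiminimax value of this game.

9

B (Chance): 1/2·2 + 1/2·16 = 9
C (MAX): max(20, 17, 8) = 20
Root (MIN): min(9, 20) = 9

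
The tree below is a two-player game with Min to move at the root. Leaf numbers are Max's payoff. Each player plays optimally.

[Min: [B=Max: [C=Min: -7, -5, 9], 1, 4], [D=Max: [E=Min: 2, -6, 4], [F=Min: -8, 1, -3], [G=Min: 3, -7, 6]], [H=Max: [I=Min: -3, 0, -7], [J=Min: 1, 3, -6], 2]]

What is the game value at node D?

E: min(2, -6, 4) = -6
F: min(-8, 1, -3) = -8
G: min(3, -7, 6) = -7
D: max(-6, -8, -7) = -6

-6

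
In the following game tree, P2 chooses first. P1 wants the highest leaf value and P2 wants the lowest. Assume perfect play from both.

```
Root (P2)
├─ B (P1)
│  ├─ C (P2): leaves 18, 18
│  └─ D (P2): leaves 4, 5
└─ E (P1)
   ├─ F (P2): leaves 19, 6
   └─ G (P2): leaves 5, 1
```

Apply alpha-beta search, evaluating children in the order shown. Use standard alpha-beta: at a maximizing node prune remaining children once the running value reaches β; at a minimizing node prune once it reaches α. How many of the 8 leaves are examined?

C [α=-∞,β=+∞]: v=18
D [α=18,β=+∞]: v=4 after child 1 ≤ α → α-cutoff, skip 1
B [α=-∞,β=+∞]: v=18
F [α=-∞,β=18]: v=6
G [α=6,β=18]: v=5 after child 1 ≤ α → α-cutoff, skip 1
E [α=-∞,β=18]: v=6
Root [α=-∞,β=+∞]: v=6
Leaves evaluated: 6 of 8.

6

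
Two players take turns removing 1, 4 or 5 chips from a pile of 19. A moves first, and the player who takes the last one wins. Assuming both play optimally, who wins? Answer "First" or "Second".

Positions where the player to move wins (W) vs loses (L):
i:   0  1  2  3  4  5  6  7  8  9 10 11 12 13 14 15 16 17 18 19
     L  W  L  W  W  W  W  W  L  W  L  W  W  W  W  W  L  W  L  W
Position 19 is W, so the first player wins.

First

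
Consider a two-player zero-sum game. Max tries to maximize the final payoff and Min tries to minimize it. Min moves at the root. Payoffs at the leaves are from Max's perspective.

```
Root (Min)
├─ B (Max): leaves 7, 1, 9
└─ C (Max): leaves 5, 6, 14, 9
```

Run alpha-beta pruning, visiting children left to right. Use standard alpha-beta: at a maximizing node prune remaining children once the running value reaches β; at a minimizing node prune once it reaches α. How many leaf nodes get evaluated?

6

B [α=-∞,β=+∞]: v=9
C [α=-∞,β=9]: v=14 after child 3 ≥ β → β-cutoff, skip 1
Root [α=-∞,β=+∞]: v=9
Leaves evaluated: 6 of 7.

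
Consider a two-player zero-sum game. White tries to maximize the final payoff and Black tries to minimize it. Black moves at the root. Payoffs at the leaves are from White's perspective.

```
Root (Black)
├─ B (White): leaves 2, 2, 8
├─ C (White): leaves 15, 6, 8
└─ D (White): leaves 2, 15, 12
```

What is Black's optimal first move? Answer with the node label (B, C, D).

B (White): max(2, 2, 8) = 8
C (White): max(15, 6, 8) = 15
D (White): max(2, 15, 12) = 15
Root (Black): min(8, 15, 15) = 8
Black picks the child with the lowest value: B (value 8).

B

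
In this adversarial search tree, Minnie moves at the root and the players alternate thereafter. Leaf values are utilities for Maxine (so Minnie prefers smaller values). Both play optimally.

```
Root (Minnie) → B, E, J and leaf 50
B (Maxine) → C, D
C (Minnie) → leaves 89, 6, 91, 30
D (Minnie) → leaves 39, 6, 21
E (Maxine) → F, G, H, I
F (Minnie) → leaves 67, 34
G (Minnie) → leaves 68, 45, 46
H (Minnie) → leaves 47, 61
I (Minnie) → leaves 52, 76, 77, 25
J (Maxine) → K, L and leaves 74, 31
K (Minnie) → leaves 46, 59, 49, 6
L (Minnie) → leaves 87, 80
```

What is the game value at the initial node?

C (Minnie): min(89, 6, 91, 30) = 6
D (Minnie): min(39, 6, 21) = 6
B (Maxine): max(6, 6) = 6
F (Minnie): min(67, 34) = 34
G (Minnie): min(68, 45, 46) = 45
H (Minnie): min(47, 61) = 47
I (Minnie): min(52, 76, 77, 25) = 25
E (Maxine): max(34, 45, 47, 25) = 47
K (Minnie): min(46, 59, 49, 6) = 6
L (Minnie): min(87, 80) = 80
J (Maxine): max(6, 80, 74, 31) = 80
Root (Minnie): min(6, 47, 80, 50) = 6

6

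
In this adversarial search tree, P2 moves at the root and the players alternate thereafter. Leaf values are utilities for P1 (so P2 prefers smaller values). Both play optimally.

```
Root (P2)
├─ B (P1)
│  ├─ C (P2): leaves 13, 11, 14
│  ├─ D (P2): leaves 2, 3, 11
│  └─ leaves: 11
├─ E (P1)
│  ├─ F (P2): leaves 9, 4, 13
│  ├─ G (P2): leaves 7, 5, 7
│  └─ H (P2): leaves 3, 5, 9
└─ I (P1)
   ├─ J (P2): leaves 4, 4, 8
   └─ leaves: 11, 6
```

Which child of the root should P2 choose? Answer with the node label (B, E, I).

C (P2): min(13, 11, 14) = 11
D (P2): min(2, 3, 11) = 2
B (P1): max(11, 2, 11) = 11
F (P2): min(9, 4, 13) = 4
G (P2): min(7, 5, 7) = 5
H (P2): min(3, 5, 9) = 3
E (P1): max(4, 5, 3) = 5
J (P2): min(4, 4, 8) = 4
I (P1): max(4, 11, 6) = 11
Root (P2): min(11, 5, 11) = 5
P2 picks the child with the lowest value: E (value 5).

E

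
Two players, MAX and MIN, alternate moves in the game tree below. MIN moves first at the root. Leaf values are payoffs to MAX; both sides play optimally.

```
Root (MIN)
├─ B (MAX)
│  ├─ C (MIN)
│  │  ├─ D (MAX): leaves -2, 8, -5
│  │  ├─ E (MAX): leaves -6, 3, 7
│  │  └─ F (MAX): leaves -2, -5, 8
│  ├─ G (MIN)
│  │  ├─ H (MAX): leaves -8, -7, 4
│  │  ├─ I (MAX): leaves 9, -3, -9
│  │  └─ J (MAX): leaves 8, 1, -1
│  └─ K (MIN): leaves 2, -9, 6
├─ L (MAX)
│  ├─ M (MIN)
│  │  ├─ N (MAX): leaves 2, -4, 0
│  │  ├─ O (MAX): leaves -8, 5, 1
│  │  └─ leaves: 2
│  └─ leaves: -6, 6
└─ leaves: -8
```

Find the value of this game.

D (MAX): max(-2, 8, -5) = 8
E (MAX): max(-6, 3, 7) = 7
F (MAX): max(-2, -5, 8) = 8
C (MIN): min(8, 7, 8) = 7
H (MAX): max(-8, -7, 4) = 4
I (MAX): max(9, -3, -9) = 9
J (MAX): max(8, 1, -1) = 8
G (MIN): min(4, 9, 8) = 4
K (MIN): min(2, -9, 6) = -9
B (MAX): max(7, 4, -9) = 7
N (MAX): max(2, -4, 0) = 2
O (MAX): max(-8, 5, 1) = 5
M (MIN): min(2, 5, 2) = 2
L (MAX): max(2, -6, 6) = 6
Root (MIN): min(7, 6, -8) = -8

-8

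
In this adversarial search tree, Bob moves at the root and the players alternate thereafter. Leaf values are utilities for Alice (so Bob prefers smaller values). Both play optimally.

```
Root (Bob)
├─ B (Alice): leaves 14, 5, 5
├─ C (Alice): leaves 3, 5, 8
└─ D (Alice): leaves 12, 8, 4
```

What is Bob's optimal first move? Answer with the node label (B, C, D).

B (Alice): max(14, 5, 5) = 14
C (Alice): max(3, 5, 8) = 8
D (Alice): max(12, 8, 4) = 12
Root (Bob): min(14, 8, 12) = 8
Bob picks the child with the lowest value: C (value 8).

C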